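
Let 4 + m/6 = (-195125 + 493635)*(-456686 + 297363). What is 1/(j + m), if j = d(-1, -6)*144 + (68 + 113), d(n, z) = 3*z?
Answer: -1/285357054815 ≈ -3.5044e-12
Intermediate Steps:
m = -285357052404 (m = -24 + 6*((-195125 + 493635)*(-456686 + 297363)) = -24 + 6*(298510*(-159323)) = -24 + 6*(-47559508730) = -24 - 285357052380 = -285357052404)
j = -2411 (j = (3*(-6))*144 + (68 + 113) = -18*144 + 181 = -2592 + 181 = -2411)
1/(j + m) = 1/(-2411 - 285357052404) = 1/(-285357054815) = -1/285357054815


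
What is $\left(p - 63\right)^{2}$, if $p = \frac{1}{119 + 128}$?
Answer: $\frac{242113600}{61009} \approx 3968.5$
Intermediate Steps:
$p = \frac{1}{247} \approx 0.0040486$
$\left(p - 63\right)^{2} = \left(\frac{1}{247} - 63\right)^{2} = \left(- \frac{15560}{247}\right)^{2} = \frac{242113600}{61009}$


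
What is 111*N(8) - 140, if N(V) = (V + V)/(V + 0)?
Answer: 82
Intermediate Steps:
N(V) = 2 (N(V) = (2*V)/V = 2)
111*N(8) - 140 = 111*2 - 140 = 222 - 140 = 82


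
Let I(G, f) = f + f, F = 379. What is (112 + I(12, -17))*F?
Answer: 29562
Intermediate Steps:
I(G, f) = 2*f
(112 + I(12, -17))*F = (112 + 2*(-17))*379 = (112 - 34)*379 = 78*379 = 29562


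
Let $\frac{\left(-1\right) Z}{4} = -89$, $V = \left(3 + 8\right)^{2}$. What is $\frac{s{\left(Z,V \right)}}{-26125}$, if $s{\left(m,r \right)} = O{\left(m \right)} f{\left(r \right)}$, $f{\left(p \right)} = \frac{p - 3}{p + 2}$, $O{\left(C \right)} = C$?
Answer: $- \frac{42008}{3213375} \approx -0.013073$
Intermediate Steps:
$V = 121$ ($V = 11^{2} = 121$)
$f{\left(p \right)} = \frac{-3 + p}{2 + p}$
$Z = 356$ ($Z = \left(-4\right) \left(-89\right) = 356$)
$s{\left(m,r \right)} = \frac{m \left(-3 + r\right)}{2 + r}$ ($s{\left(m,r \right)} = m \frac{-3 + r}{2 + r} = \frac{m \left(-3 + r\right)}{2 + r}$)
$\frac{s{\left(Z,V \right)}}{-26125} = \frac{356 \frac{1}{2 + 121} \left(-3 + 121\right)}{-26125} = 356 \cdot \frac{1}{123} \cdot 118 \left(- \frac{1}{26125}\right) = \frac{42008}{123} \left(- \frac{1}{26125}\right) = - \frac{42008}{3213375}$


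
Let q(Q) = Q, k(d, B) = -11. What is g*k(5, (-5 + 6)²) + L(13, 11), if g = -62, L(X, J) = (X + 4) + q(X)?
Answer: 712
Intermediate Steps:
L(X, J) = 4 + 2*X (L(X, J) = (X + 4) + X = (4 + X) + X = 4 + 2*X)
g*k(5, (-5 + 6)²) + L(13, 11) = -62*(-11) + (4 + 2*13) = 682 + (4 + 26) = 682 + 30 = 712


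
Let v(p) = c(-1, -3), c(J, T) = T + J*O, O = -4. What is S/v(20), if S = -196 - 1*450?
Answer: -646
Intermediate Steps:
c(J, T) = T - 4*J (c(J, T) = T + J*(-4) = T - 4*J)
v(p) = 1 (v(p) = -3 - 4*(-1) = -3 + 4 = 1)
S = -646 (S = -196 - 450 = -646)
S/v(20) = -646/1 = -646*1 = -646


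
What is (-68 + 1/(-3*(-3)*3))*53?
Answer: -97255/27 ≈ -3602.0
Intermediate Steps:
(-68 + 1/(-3*(-3)*3))*53 = (-68 + 1/(9*3))*53 = (-68 + 1/27)*53 = -1835/27*53 = -97255/27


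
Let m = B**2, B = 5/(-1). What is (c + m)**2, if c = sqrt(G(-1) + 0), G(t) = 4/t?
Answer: 621 + 100*I ≈ 621.0 + 100.0*I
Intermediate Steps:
B = -5 (B = 5*(-1) = -5)
m = 25 (m = (-5)**2 = 25)
c = 2*I (c = sqrt(4/(-1) + 0) = sqrt(4*(-1) + 0) = sqrt(-4 + 0) = sqrt(-4) = 2*I ≈ 2.0*I)
(c + m)**2 = (2*I + 25)**2 = (25 + 2*I)**2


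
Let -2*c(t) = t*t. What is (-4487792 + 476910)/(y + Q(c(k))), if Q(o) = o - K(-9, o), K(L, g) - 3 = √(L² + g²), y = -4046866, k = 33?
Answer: 16233697953707/16381555743421 - 18048969*√14645/16381555743421 ≈ 0.99084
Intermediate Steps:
c(t) = -t²/2 (c(t) = -t*t/2 = -t²/2)
K(L, g) = 3 + √(L² + g²)
Q(o) = -3 + o - √(81 + o²) (Q(o) = o - (3 + √((-9)² + o²)) = o - (3 + √(81 + o²)) = o + (-3 - √(81 + o²)) = -3 + o - √(81 + o²))
(-4487792 + 476910)/(y + Q(c(k))) = (-4487792 + 476910)/(-4046866 + (-3 - ½*33² - √(81 + (-½*33²)²))) = -4010882/(-4046866 + (-3 - ½*1089 - √(81 + (-½*1089)²))) = -4010882/(-4046866 + (-3 - 1089/2 - √(81 + (-1089/2)²))) = -4010882/(-4046866 + (-3 - 1089/2 - √(81 + 1185921/4))) = -4010882/(-4046866 + (-3 - 1089/2 - √(1186245/4))) = -4010882/(-4046866 + (-3 - 1089/2 - 9*√14645/2)) = -4010882/(-4046866 + (-1095/2 - 9*√14645/2)) = -4010882/(-8094827/2 - 9*√14645/2)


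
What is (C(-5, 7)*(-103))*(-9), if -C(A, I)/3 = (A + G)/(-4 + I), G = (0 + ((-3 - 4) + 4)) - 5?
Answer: 12051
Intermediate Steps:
G = -8 (G = (0 + (-7 + 4)) - 5 = (0 - 3) - 5 = -3 - 5 = -8)
C(A, I) = -3*(-8 + A)/(-4 + I) (C(A, I) = -3*(A - 8)/(-4 + I) = -3*(-8 + A)/(-4 + I))
(C(-5, 7)*(-103))*(-9) = ((3*(8 - 1*(-5))/(-4 + 7))*(-103))*(-9) = ((3*(8 + 5)/3)*(-103))*(-9) = ((3*(⅓)*13)*(-103))*(-9) = (13*(-103))*(-9) = -1339*(-9) = 12051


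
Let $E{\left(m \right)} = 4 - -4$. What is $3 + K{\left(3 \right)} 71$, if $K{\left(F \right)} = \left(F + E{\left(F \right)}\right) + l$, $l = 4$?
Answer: $1068$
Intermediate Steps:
$E{\left(m \right)} = 8$ ($E{\left(m \right)} = 4 + 4 = 8$)
$K{\left(F \right)} = 12 + F$ ($K{\left(F \right)} = \left(F + 8\right) + 4 = \left(8 + F\right) + 4 = 12 + F$)
$3 + K{\left(3 \right)} 71 = 3 + \left(12 + 3\right) 71 = 3 + 15 \cdot 71 = 3 + 1065 = 1068$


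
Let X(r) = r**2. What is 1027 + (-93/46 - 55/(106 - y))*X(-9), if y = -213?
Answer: 1132931/1334 ≈ 849.27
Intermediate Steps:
1027 + (-93/46 - 55/(106 - y))*X(-9) = 1027 + (-93/46 - 55/(106 - 1*(-213)))*(-9)**2 = 1027 + (-93*1/46 - 55/(106 + 213))*81 = 1027 + (-93/46 - 55/319)*81 = 1027 + (-93/46 - 55*1/319)*81 = 1027 + (-93/46 - 5/29)*81 = 1027 - 2927/1334*81 = 1027 - 237087/1334 = 1132931/1334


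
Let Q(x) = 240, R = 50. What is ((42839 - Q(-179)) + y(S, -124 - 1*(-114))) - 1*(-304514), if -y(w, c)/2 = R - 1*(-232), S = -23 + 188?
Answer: 346549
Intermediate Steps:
S = 165
y(w, c) = -564 (y(w, c) = -2*(50 - 1*(-232)) = -2*(50 + 232) = -2*282 = -564)
((42839 - Q(-179)) + y(S, -124 - 1*(-114))) - 1*(-304514) = ((42839 - 1*240) - 564) - 1*(-304514) = ((42839 - 240) - 564) + 304514 = (42599 - 564) + 304514 = 42035 + 304514 = 346549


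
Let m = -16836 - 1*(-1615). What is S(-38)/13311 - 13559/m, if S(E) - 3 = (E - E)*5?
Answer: 60176504/67535577 ≈ 0.89103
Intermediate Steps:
m = -15221 (m = -16836 + 1615 = -15221)
S(E) = 3 (S(E) = 3 + (E - E)*5 = 3 + 0*5 = 3 + 0 = 3)
S(-38)/13311 - 13559/m = 3/13311 - 13559/(-15221) = 3*(1/13311) - 13559*(-1/15221) = 1/4437 + 13559/15221 = 60176504/67535577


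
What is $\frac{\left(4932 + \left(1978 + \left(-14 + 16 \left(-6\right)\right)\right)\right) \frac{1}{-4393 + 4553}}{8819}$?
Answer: $\frac{85}{17638} \approx 0.0048191$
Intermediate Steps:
$\frac{\left(4932 + \left(1978 + \left(-14 + 16 \left(-6\right)\right)\right)\right) \frac{1}{-4393 + 4553}}{8819} = \frac{4932 + \left(1978 - 110\right)}{160} \cdot \frac{1}{8819} = \left(4932 + \left(1978 - 110\right)\right) \frac{1}{160} \cdot \frac{1}{8819} = \left(4932 + 1868\right) \frac{1}{160} \cdot \frac{1}{8819} = 6800 \cdot \frac{1}{160} \cdot \frac{1}{8819} = \frac{85}{2} \cdot \frac{1}{8819} = \frac{85}{17638}$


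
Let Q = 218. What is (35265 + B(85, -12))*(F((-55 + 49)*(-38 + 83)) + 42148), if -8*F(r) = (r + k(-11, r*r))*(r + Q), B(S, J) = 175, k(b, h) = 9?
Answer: 1433601160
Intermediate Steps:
F(r) = -(9 + r)*(218 + r)/8 (F(r) = -(r + 9)*(r + 218)/8 = -(9 + r)*(218 + r)/8)
(35265 + B(85, -12))*(F((-55 + 49)*(-38 + 83)) + 42148) = (35265 + 175)*((-981/4 - 227*(-55 + 49)*(-38 + 83)/8 - (-55 + 49)**2*(-38 + 83)**2/8) + 42148) = 35440*((-981/4 - (-681)*45/4 - (-6*45)**2/8) + 42148) = 35440*((-981/4 - 227/8*(-270) - 1/8*(-270)**2) + 42148) = 35440*((-981/4 + 30645/4 - 1/8*72900) + 42148) = 35440*((-981/4 + 30645/4 - 18225/2) + 42148) = 35440*(-3393/2 + 42148) = 35440*(80903/2) = 1433601160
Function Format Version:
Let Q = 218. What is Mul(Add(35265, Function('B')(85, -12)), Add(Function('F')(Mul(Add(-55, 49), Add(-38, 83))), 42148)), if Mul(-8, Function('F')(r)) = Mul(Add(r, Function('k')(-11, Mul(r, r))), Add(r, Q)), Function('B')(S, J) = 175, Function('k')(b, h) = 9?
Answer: 1433601160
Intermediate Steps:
Function('F')(r) = Mul(Rational(-1, 8), Add(9, r), Add(218, r)) (Function('F')(r) = Mul(Rational(-1, 8), Mul(Add(r, 9), Add(r, 218))) = Mul(Rational(-1, 8), Mul(Add(9, r), Add(218, r))) = Mul(Rational(-1, 8), Add(9, r), Add(218, r)))
Mul(Add(35265, Function('B')(85, -12)), Add(Function('F')(Mul(Add(-55, 49), Add(-38, 83))), 42148)) = Mul(Add(35265, 175), Add(Add(Rational(-981, 4), Mul(Rational(-227, 8), Mul(Add(-55, 49), Add(-38, 83))), Mul(Rational(-1, 8), Pow(Mul(Add(-55, 49), Add(-38, 83)), 2))), 42148)) = Mul(35440, Add(Add(Rational(-981, 4), Mul(Rational(-227, 8), Mul(-6, 45)), Mul(Rational(-1, 8), Pow(Mul(-6, 45), 2))), 42148)) = Mul(35440, Add(Add(Rational(-981, 4), Mul(Rational(-227, 8), -270), Mul(Rational(-1, 8), Pow(-270, 2))), 42148)) = Mul(35440, Add(Add(Rational(-981, 4), Rational(30645, 4), Mul(Rational(-1, 8), 72900)), 42148)) = Mul(35440, Add(Add(Rational(-981, 4), Rational(30645, 4), Rational(-18225, 2)), 42148)) = Mul(35440, Add(Rational(-3393, 2), 42148)) = Mul(35440, Rational(80903, 2)) = 1433601160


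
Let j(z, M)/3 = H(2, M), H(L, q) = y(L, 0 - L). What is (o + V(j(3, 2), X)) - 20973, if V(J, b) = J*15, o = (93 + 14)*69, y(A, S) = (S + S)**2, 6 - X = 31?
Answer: -12870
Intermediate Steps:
X = -25 (X = 6 - 1*31 = 6 - 31 = -25)
y(A, S) = 4*S**2 (y(A, S) = (2*S)**2 = 4*S**2)
o = 7383 (o = 107*69 = 7383)
H(L, q) = 4*L**2 (H(L, q) = 4*(0 - L)**2 = 4*(-L)**2 = 4*L**2)
j(z, M) = 48 (j(z, M) = 3*(4*2**2) = 3*(4*4) = 3*16 = 48)
V(J, b) = 15*J
(o + V(j(3, 2), X)) - 20973 = (7383 + 15*48) - 20973 = (7383 + 720) - 20973 = 8103 - 20973 = -12870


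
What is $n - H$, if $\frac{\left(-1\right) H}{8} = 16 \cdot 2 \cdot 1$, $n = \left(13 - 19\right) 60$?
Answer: $-104$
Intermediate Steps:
$n = -360$ ($n = \left(13 - 19\right) 60 = \left(-6\right) 60 = -360$)
$H = -256$ ($H = - 8 \cdot 16 \cdot 2 \cdot 1 = - 8 \cdot 32 \cdot 1 = \left(-8\right) 32 = -256$)
$n - H = -360 - -256 = -360 + 256 = -104$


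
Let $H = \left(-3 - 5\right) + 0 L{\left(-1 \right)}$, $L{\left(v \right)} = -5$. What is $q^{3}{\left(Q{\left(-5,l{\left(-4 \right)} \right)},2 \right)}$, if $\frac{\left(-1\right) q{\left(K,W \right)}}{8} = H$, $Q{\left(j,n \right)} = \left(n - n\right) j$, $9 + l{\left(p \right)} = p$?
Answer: $262144$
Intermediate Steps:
$H = -8$ ($H = \left(-3 - 5\right) + 0 \left(-5\right) = \left(-3 - 5\right) + 0 = -8 + 0 = -8$)
$l{\left(p \right)} = -9 + p$
$Q{\left(j,n \right)} = 0$ ($Q{\left(j,n \right)} = 0 j = 0$)
$q{\left(K,W \right)} = 64$ ($q{\left(K,W \right)} = \left(-8\right) \left(-8\right) = 64$)
$q^{3}{\left(Q{\left(-5,l{\left(-4 \right)} \right)},2 \right)} = 64^{3} = 262144$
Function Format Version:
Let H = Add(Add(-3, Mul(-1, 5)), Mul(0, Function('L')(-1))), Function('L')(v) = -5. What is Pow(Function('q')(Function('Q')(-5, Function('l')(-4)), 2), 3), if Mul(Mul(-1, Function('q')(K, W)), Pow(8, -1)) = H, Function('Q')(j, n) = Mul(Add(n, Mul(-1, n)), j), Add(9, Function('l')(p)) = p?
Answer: 262144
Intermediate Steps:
H = -8 (H = Add(Add(-3, Mul(-1, 5)), Mul(0, -5)) = Add(Add(-3, -5), 0) = Add(-8, 0) = -8)
Function('l')(p) = Add(-9, p)
Function('Q')(j, n) = 0 (Function('Q')(j, n) = Mul(0, j) = 0)
Function('q')(K, W) = 64 (Function('q')(K, W) = Mul(-8, -8) = 64)
Pow(Function('q')(Function('Q')(-5, Function('l')(-4)), 2), 3) = Pow(64, 3) = 262144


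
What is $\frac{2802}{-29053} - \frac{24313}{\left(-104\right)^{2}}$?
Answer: $- \frac{736672021}{314237248} \approx -2.3443$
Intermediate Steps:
$\frac{2802}{-29053} - \frac{24313}{\left(-104\right)^{2}} = 2802 \left(- \frac{1}{29053}\right) - \frac{24313}{10816} = - \frac{2802}{29053} - \frac{24313}{10816} = - \frac{736672021}{314237248}$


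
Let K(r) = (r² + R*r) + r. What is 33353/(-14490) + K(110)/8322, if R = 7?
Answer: -14913911/20097630 ≈ -0.74207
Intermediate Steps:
K(r) = r² + 8*r (K(r) = (r² + 7*r) + r = r² + 8*r)
33353/(-14490) + K(110)/8322 = 33353/(-14490) + (110*(8 + 110))/8322 = 33353*(-1/14490) + (110*118)*(1/8322) = -33353/14490 + 12980*(1/8322) = -33353/14490 + 6490/4161 = -14913911/20097630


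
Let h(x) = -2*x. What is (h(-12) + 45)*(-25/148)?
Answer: -1725/148 ≈ -11.655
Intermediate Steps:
(h(-12) + 45)*(-25/148) = (-2*(-12) + 45)*(-25/148) = (24 + 45)*(-25*1/148) = 69*(-25/148) = -1725/148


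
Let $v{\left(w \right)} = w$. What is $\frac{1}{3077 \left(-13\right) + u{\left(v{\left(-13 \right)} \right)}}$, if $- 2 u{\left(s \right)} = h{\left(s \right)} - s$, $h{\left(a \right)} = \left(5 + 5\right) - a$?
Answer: $- \frac{1}{40019} \approx -2.4988 \cdot 10^{-5}$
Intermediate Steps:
$h{\left(a \right)} = 10 - a$
$u{\left(s \right)} = -5 + s$ ($u{\left(s \right)} = - \frac{\left(10 - s\right) - s}{2} = - \frac{10 - 2 s}{2} = -5 + s$)
$\frac{1}{3077 \left(-13\right) + u{\left(v{\left(-13 \right)} \right)}} = \frac{1}{3077 \left(-13\right) - 18} = \frac{1}{-40001 - 18} = \frac{1}{-40019} = - \frac{1}{40019}$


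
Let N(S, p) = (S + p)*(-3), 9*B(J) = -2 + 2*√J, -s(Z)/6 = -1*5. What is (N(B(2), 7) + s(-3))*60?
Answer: 580 - 40*√2 ≈ 523.43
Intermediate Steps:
s(Z) = 30 (s(Z) = -(-6)*5 = -6*(-5) = 30)
B(J) = -2/9 + 2*√J/9 (B(J) = (-2 + 2*√J)/9 = -2/9 + 2*√J/9)
N(S, p) = -3*S - 3*p
(N(B(2), 7) + s(-3))*60 = ((-3*(-2/9 + 2*√2/9) - 3*7) + 30)*60 = (((⅔ - 2*√2/3) - 21) + 30)*60 = ((-61/3 - 2*√2/3) + 30)*60 = (29/3 - 2*√2/3)*60 = 580 - 40*√2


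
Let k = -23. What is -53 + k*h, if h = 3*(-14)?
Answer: 913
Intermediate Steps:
h = -42
-53 + k*h = -53 - 23*(-42) = -53 + 966 = 913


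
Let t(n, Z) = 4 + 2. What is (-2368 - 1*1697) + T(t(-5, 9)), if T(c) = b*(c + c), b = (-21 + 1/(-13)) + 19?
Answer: -53169/13 ≈ -4089.9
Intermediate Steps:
b = -27/13 (b = (-21 - 1/13) + 19 = -274/13 + 19 = -27/13 ≈ -2.0769)
t(n, Z) = 6
T(c) = -54*c/13 (T(c) = -27*(c + c)/13 = -54*c/13)
(-2368 - 1*1697) + T(t(-5, 9)) = (-2368 - 1*1697) - 54/13*6 = (-2368 - 1697) - 324/13 = -4065 - 324/13 = -53169/13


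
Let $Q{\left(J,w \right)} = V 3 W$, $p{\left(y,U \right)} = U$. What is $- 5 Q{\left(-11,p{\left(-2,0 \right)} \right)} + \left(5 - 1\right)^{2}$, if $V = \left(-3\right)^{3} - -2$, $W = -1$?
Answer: $-359$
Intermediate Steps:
$V = -25$ ($V = -27 + 2 = -25$)
$Q{\left(J,w \right)} = 75$ ($Q{\left(J,w \right)} = \left(-25\right) 3 \left(-1\right) = \left(-75\right) \left(-1\right) = 75$)
$- 5 Q{\left(-11,p{\left(-2,0 \right)} \right)} + \left(5 - 1\right)^{2} = \left(-5\right) 75 + \left(5 - 1\right)^{2} = -375 + 4^{2} = -375 + 16 = -359$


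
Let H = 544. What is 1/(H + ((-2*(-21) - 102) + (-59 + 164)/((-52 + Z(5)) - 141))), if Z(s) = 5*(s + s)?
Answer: 143/69107 ≈ 0.0020693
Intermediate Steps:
Z(s) = 10*s (Z(s) = 5*(2*s) = 10*s)
1/(H + ((-2*(-21) - 102) + (-59 + 164)/((-52 + Z(5)) - 141))) = 1/(544 + ((-2*(-21) - 102) + (-59 + 164)/((-52 + 10*5) - 141))) = 1/(544 + ((42 - 102) + 105/((-52 + 50) - 141))) = 1/(544 + (-60 + 105/(-2 - 141))) = 1/(544 + (-60 + 105/(-143))) = 1/(544 + (-60 + 105*(-1/143))) = 1/(544 + (-60 - 105/143)) = 1/(544 - 8685/143) = 1/(69107/143) = 143/69107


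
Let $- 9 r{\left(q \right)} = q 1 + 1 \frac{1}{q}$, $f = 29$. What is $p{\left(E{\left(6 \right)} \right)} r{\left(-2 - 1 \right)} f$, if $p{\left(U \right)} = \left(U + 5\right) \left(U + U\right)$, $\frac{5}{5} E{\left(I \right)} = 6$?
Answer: $\frac{12760}{9} \approx 1417.8$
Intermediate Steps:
$E{\left(I \right)} = 6$
$p{\left(U \right)} = 2 U \left(5 + U\right)$ ($p{\left(U \right)} = \left(5 + U\right) 2 U = 2 U \left(5 + U\right)$)
$r{\left(q \right)} = - \frac{q}{9} - \frac{1}{9 q}$ ($r{\left(q \right)} = - \frac{q 1 + 1 \frac{1}{q}}{9} = - \frac{q + \frac{1}{q}}{9} = - \frac{q}{9} - \frac{1}{9 q}$)
$p{\left(E{\left(6 \right)} \right)} r{\left(-2 - 1 \right)} f = 2 \cdot 6 \left(5 + 6\right) \frac{-1 - \left(-2 - 1\right)^{2}}{9 \left(-2 - 1\right)} 29 = 2 \cdot 6 \cdot 11 \frac{-1 - \left(-2 - 1\right)^{2}}{9 \left(-2 - 1\right)} 29 = 132 \frac{-1 - \left(-3\right)^{2}}{9 \left(-3\right)} 29 = 132 \cdot \frac{1}{9} \left(- \frac{1}{3}\right) \left(-1 - 9\right) 29 = 132 \cdot \frac{1}{9} \left(- \frac{1}{3}\right) \left(-10\right) 29 = 132 \cdot \frac{10}{27} \cdot 29 = \frac{440}{9} \cdot 29 = \frac{12760}{9}$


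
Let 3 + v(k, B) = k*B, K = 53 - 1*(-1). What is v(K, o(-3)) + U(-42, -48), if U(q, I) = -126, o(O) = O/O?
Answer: -75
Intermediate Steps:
K = 54 (K = 53 + 1 = 54)
o(O) = 1
v(k, B) = -3 + B*k (v(k, B) = -3 + k*B = -3 + B*k)
v(K, o(-3)) + U(-42, -48) = (-3 + 1*54) - 126 = (-3 + 54) - 126 = 51 - 126 = -75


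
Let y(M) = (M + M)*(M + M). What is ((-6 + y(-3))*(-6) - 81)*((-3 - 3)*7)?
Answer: 10962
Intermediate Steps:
y(M) = 4*M² (y(M) = (2*M)*(2*M) = 4*M²)
((-6 + y(-3))*(-6) - 81)*((-3 - 3)*7) = ((-6 + 4*(-3)²)*(-6) - 81)*((-3 - 3)*7) = ((-6 + 4*9)*(-6) - 81)*(-6*7) = ((-6 + 36)*(-6) - 81)*(-42) = (30*(-6) - 81)*(-42) = (-180 - 81)*(-42) = -261*(-42) = 10962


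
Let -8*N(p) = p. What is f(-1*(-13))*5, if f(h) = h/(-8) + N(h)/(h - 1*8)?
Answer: -39/4 ≈ -9.7500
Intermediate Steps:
N(p) = -p/8
f(h) = -h/8 - h/(8*(-8 + h)) (f(h) = h/(-8) + (-h/8)/(h - 1*8) = h*(-1/8) + (-h/8)/(h - 8) = -h/8 + (-h/8)/(-8 + h) = -h/8 - h/(8*(-8 + h)))
f(-1*(-13))*5 = ((-1*(-13))*(7 - (-1)*(-13))/(8*(-8 - 1*(-13))))*5 = ((1/8)*13*(7 - 1*13)/(-8 + 13))*5 = ((1/8)*13*(7 - 13)/5)*5 = ((1/8)*13*(1/5)*(-6))*5 = -39/20*5 = -39/4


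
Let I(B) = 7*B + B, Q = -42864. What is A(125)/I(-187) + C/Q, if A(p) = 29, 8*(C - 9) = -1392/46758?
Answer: -612001061/31232660712 ≈ -0.019595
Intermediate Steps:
C = 70108/7793 (C = 9 + (-1392/46758)/8 = 9 + (-1392*1/46758)/8 = 9 + (⅛)*(-232/7793) = 9 - 29/7793 = 70108/7793 ≈ 8.9963)
I(B) = 8*B
A(125)/I(-187) + C/Q = 29/((8*(-187))) + (70108/7793)/(-42864) = 29/(-1496) + (70108/7793)*(-1/42864) = 29*(-1/1496) - 17527/83509788 = -29/1496 - 17527/83509788 = -612001061/31232660712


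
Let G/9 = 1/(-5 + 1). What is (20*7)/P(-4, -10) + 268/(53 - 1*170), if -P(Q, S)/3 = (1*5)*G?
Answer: 652/351 ≈ 1.8575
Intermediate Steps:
G = -9/4 (G = 9/(-5 + 1) = 9/(-4) = 9*(-¼) = -9/4 ≈ -2.2500)
P(Q, S) = 135/4 (P(Q, S) = -3*1*5*(-9)/4 = -15*(-9)/4 = -3*(-45/4) = 135/4)
(20*7)/P(-4, -10) + 268/(53 - 1*170) = (20*7)/(135/4) + 268/(53 - 1*170) = 140*(4/135) + 268/(53 - 170) = 112/27 + 268/(-117) = 112/27 + 268*(-1/117) = 112/27 - 268/117 = 652/351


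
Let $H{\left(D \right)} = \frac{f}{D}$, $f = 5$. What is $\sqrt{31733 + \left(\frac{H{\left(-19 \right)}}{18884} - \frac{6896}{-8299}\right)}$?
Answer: $\frac{\sqrt{70341111546992591362653}}{1488824002} \approx 178.14$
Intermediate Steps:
$H{\left(D \right)} = \frac{5}{D}$
$\sqrt{31733 + \left(\frac{H{\left(-19 \right)}}{18884} - \frac{6896}{-8299}\right)} = \sqrt{31733 + \left(\frac{5 \frac{1}{-19}}{18884} - \frac{6896}{-8299}\right)} = \sqrt{31733 + \left(5 \left(- \frac{1}{19}\right) \frac{1}{18884} - - \frac{6896}{8299}\right)} = \sqrt{31733 + \left(\left(- \frac{5}{19}\right) \frac{1}{18884} + \frac{6896}{8299}\right)} = \sqrt{31733 + \left(- \frac{5}{358796} + \frac{6896}{8299}\right)} = \sqrt{31733 + \frac{2474215721}{2977648004}} = \sqrt{\frac{94492178326653}{2977648004}} = \frac{\sqrt{70341111546992591362653}}{1488824002}$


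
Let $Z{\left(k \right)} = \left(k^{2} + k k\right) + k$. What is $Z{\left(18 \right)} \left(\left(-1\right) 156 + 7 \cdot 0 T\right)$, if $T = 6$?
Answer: $-103896$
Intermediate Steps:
$Z{\left(k \right)} = k + 2 k^{2}$ ($Z{\left(k \right)} = \left(k^{2} + k^{2}\right) + k = 2 k^{2} + k = k + 2 k^{2}$)
$Z{\left(18 \right)} \left(\left(-1\right) 156 + 7 \cdot 0 T\right) = 18 \left(1 + 2 \cdot 18\right) \left(\left(-1\right) 156 + 7 \cdot 0 \cdot 6\right) = 18 \left(1 + 36\right) \left(-156 + 0 \cdot 6\right) = 18 \cdot 37 \left(-156 + 0\right) = 666 \left(-156\right) = -103896$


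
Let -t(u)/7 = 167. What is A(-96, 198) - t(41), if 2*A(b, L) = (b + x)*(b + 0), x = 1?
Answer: 5729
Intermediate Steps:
A(b, L) = b*(1 + b)/2 (A(b, L) = ((b + 1)*(b + 0))/2 = ((1 + b)*b)/2 = (b*(1 + b))/2 = b*(1 + b)/2)
t(u) = -1169 (t(u) = -7*167 = -1169)
A(-96, 198) - t(41) = (½)*(-96)*(1 - 96) - 1*(-1169) = (½)*(-96)*(-95) + 1169 = 4560 + 1169 = 5729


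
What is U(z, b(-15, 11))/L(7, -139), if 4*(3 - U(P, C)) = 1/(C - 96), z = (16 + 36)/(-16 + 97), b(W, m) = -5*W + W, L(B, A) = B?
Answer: 433/1008 ≈ 0.42956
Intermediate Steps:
b(W, m) = -4*W
z = 52/81 ≈ 0.64198
U(P, C) = 3 - 1/(4*(-96 + C)) (U(P, C) = 3 - 1/(4*(C - 96)) = 3 - 1/(4*(-96 + C)))
U(z, b(-15, 11))/L(7, -139) = ((-1153 + 12*(-4*(-15)))/(4*(-96 - 4*(-15))))/7 = ((-1153 + 12*60)/(4*(-96 + 60)))*(⅐) = ((¼)*(-1153 + 720)/(-36))*(⅐) = ((¼)*(-1/36)*(-433))*(⅐) = (433/144)*(⅐) = 433/1008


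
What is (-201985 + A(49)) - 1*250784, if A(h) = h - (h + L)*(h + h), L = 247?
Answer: -481728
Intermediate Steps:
A(h) = h - 2*h*(247 + h) (A(h) = h - (h + 247)*(h + h) = h - (247 + h)*2*h = h - 2*h*(247 + h))
(-201985 + A(49)) - 1*250784 = (-201985 - 1*49*(493 + 2*49)) - 1*250784 = (-201985 - 1*49*(493 + 98)) - 250784 = (-201985 - 1*49*591) - 250784 = (-201985 - 28959) - 250784 = -230944 - 250784 = -481728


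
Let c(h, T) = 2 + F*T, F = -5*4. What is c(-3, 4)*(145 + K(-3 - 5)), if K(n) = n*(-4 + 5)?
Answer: -10686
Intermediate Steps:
K(n) = n (K(n) = n*1 = n)
F = -20
c(h, T) = 2 - 20*T
c(-3, 4)*(145 + K(-3 - 5)) = (2 - 20*4)*(145 + (-3 - 5)) = (2 - 80)*(145 - 8) = -78*137 = -10686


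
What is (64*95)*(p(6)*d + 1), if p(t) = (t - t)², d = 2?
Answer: 6080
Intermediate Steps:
p(t) = 0 (p(t) = 0² = 0)
(64*95)*(p(6)*d + 1) = (64*95)*(0*2 + 1) = 6080*(0 + 1) = 6080*1 = 6080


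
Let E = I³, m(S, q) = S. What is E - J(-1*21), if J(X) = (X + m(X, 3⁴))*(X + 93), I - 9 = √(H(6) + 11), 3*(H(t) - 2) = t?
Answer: 4158 + 258*√15 ≈ 5157.2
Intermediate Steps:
H(t) = 2 + t/3
I = 9 + √15 (I = 9 + √((2 + (⅓)*6) + 11) = 9 + √((2 + 2) + 11) = 9 + √(4 + 11) = 9 + √15 ≈ 12.873)
J(X) = 2*X*(93 + X) (J(X) = (X + X)*(X + 93) = (2*X)*(93 + X) = 2*X*(93 + X))
E = (9 + √15)³ ≈ 2133.2
E - J(-1*21) = (9 + √15)³ - 2*(-1*21)*(93 - 1*21) = (9 + √15)³ - 2*(-21)*(93 - 21) = (9 + √15)³ - 2*(-21)*72 = (9 + √15)³ - 1*(-3024) = (9 + √15)³ + 3024 = 3024 + (9 + √15)³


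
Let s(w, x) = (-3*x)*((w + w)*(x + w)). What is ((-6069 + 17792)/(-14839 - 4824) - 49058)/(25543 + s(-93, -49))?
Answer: -964639177/76845107941 ≈ -0.012553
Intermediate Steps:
s(w, x) = -6*w*x*(w + x) (s(w, x) = (-3*x)*((2*w)*(w + x)) = (-3*x)*(2*w*(w + x)) = -6*w*x*(w + x))
((-6069 + 17792)/(-14839 - 4824) - 49058)/(25543 + s(-93, -49)) = ((-6069 + 17792)/(-14839 - 4824) - 49058)/(25543 - 6*(-93)*(-49)*(-93 - 49)) = (11723/(-19663) - 49058)/(25543 - 6*(-93)*(-49)*(-142)) = (11723*(-1/19663) - 49058)/(25543 + 3882564) = (-11723/19663 - 49058)/3908107 = -964639177/19663*1/3908107 = -964639177/76845107941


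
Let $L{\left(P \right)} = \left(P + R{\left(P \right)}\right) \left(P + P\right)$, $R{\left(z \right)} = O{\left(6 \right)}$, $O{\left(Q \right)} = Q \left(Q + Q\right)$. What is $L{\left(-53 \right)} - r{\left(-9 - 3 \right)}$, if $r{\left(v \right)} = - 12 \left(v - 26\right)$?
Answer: $-2470$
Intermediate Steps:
$O{\left(Q \right)} = 2 Q^{2}$ ($O{\left(Q \right)} = Q 2 Q = 2 Q^{2}$)
$R{\left(z \right)} = 72$ ($R{\left(z \right)} = 2 \cdot 6^{2} = 2 \cdot 36 = 72$)
$r{\left(v \right)} = 312 - 12 v$ ($r{\left(v \right)} = - 12 \left(-26 + v\right) = 312 - 12 v$)
$L{\left(P \right)} = 2 P \left(72 + P\right)$ ($L{\left(P \right)} = \left(P + 72\right) \left(P + P\right) = \left(72 + P\right) 2 P = 2 P \left(72 + P\right)$)
$L{\left(-53 \right)} - r{\left(-9 - 3 \right)} = 2 \left(-53\right) \left(72 - 53\right) - \left(312 - 12 \left(-9 - 3\right)\right) = 2 \left(-53\right) 19 - \left(312 - -144\right) = -2014 - \left(312 + 144\right) = -2014 - 456 = -2470$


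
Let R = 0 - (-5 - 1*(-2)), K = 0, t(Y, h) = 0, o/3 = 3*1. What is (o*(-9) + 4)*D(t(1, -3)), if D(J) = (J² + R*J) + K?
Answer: 0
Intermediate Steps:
o = 9 (o = 3*(3*1) = 3*3 = 9)
R = 3 (R = 0 - (-5 + 2) = 0 - 1*(-3) = 0 + 3 = 3)
D(J) = J² + 3*J (D(J) = (J² + 3*J) + 0 = J² + 3*J)
(o*(-9) + 4)*D(t(1, -3)) = (9*(-9) + 4)*(0*(3 + 0)) = (-81 + 4)*(0*3) = -77*0 = 0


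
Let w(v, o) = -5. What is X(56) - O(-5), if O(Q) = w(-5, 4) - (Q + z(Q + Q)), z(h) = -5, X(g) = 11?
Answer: 6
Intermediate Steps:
O(Q) = -Q (O(Q) = -5 - (Q - 5) = -5 - (-5 + Q) = -5 + (5 - Q) = -Q)
X(56) - O(-5) = 11 - (-1)*(-5) = 11 - 1*5 = 11 - 5 = 6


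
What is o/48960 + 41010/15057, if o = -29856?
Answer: 601199/284410 ≈ 2.1138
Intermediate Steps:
o/48960 + 41010/15057 = -29856/48960 + 41010/15057 = -29856*1/48960 + 41010*(1/15057) = -311/510 + 13670/5019 = 601199/284410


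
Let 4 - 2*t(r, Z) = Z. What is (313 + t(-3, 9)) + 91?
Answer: 803/2 ≈ 401.50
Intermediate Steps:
t(r, Z) = 2 - Z/2
(313 + t(-3, 9)) + 91 = (313 + (2 - 1/2*9)) + 91 = (313 + (2 - 9/2)) + 91 = (313 - 5/2) + 91 = 621/2 + 91 = 803/2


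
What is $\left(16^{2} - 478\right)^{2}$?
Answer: $49284$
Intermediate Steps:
$\left(16^{2} - 478\right)^{2} = \left(256 - 478\right)^{2} = \left(-222\right)^{2} = 49284$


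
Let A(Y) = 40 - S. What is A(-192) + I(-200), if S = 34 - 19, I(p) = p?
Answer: -175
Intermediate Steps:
S = 15
A(Y) = 25 (A(Y) = 40 - 1*15 = 40 - 15 = 25)
A(-192) + I(-200) = 25 - 200 = -175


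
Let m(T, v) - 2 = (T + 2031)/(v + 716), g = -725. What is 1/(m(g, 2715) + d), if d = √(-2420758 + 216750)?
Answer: 3503051/3243140266789 - 506185723*I*√298/12972561067156 ≈ 1.0801e-6 - 0.00067358*I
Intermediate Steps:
m(T, v) = 2 + (2031 + T)/(716 + v) (m(T, v) = 2 + (T + 2031)/(v + 716) = 2 + (2031 + T)/(716 + v))
d = 86*I*√298 (d = √(-2204008) = 86*I*√298 ≈ 1484.6*I)
1/(m(g, 2715) + d) = 1/((3463 - 725 + 2*2715)/(716 + 2715) + 86*I*√298) = 1/((3463 - 725 + 5430)/3431 + 86*I*√298) = 1/((1/3431)*8168 + 86*I*√298) = 1/(8168/3431 + 86*I*√298)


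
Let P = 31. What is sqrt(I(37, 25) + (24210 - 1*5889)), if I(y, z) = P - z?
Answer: sqrt(18327) ≈ 135.38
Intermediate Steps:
I(y, z) = 31 - z
sqrt(I(37, 25) + (24210 - 1*5889)) = sqrt((31 - 1*25) + (24210 - 1*5889)) = sqrt((31 - 25) + (24210 - 5889)) = sqrt(6 + 18321) = sqrt(18327)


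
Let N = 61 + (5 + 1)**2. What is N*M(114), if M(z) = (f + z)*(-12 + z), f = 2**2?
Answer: 1167492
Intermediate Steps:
f = 4
M(z) = (-12 + z)*(4 + z) (M(z) = (4 + z)*(-12 + z) = (-12 + z)*(4 + z))
N = 97 (N = 61 + 6**2 = 61 + 36 = 97)
N*M(114) = 97*(-48 + 114**2 - 8*114) = 97*(-48 + 12996 - 912) = 97*12036 = 1167492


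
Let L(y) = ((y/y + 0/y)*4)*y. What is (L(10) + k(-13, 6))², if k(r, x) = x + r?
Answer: 1089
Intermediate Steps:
k(r, x) = r + x
L(y) = 4*y (L(y) = ((1 + 0)*4)*y = (1*4)*y = 4*y)
(L(10) + k(-13, 6))² = (4*10 + (-13 + 6))² = (40 - 7)² = 33² = 1089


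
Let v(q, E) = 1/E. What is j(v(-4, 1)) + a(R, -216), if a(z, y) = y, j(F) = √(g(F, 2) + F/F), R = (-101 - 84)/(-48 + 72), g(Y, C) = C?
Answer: -216 + √3 ≈ -214.27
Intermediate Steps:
R = -185/24 ≈ -7.7083
j(F) = √3 (j(F) = √(2 + F/F) = √(2 + 1) = √3)
j(v(-4, 1)) + a(R, -216) = √3 - 216 = -216 + √3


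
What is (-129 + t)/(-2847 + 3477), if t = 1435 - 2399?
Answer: -1093/630 ≈ -1.7349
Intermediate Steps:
t = -964
(-129 + t)/(-2847 + 3477) = (-129 - 964)/(-2847 + 3477) = -1093/630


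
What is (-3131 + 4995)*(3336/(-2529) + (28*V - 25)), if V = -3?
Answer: -173350136/843 ≈ -2.0563e+5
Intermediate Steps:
(-3131 + 4995)*(3336/(-2529) + (28*V - 25)) = (-3131 + 4995)*(3336/(-2529) + (28*(-3) - 25)) = 1864*(3336*(-1/2529) + (-84 - 25)) = 1864*(-1112/843 - 109) = 1864*(-92999/843) = -173350136/843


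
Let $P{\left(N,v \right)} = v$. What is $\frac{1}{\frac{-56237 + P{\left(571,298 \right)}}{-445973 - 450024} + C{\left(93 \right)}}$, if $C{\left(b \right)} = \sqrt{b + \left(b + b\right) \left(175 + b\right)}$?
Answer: $- \frac{50121176183}{40093162244461748} + \frac{2408431872027 \sqrt{5549}}{40093162244461748} \approx 0.0044735$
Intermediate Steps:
$C{\left(b \right)} = \sqrt{b + 2 b \left(175 + b\right)}$
$\frac{1}{\frac{-56237 + P{\left(571,298 \right)}}{-445973 - 450024} + C{\left(93 \right)}} = \frac{1}{\frac{-56237 + 298}{-445973 - 450024} + \sqrt{93 \left(351 + 2 \cdot 93\right)}} = \frac{1}{- \frac{55939}{-895997} + \sqrt{93 \left(351 + 186\right)}} = \frac{1}{\left(-55939\right) \left(- \frac{1}{895997}\right) + \sqrt{93 \cdot 537}} = \frac{1}{\frac{55939}{895997} + \sqrt{49941}} = \frac{1}{\frac{55939}{895997} + 3 \sqrt{5549}}$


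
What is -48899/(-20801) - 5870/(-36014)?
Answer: 85597748/34051237 ≈ 2.5138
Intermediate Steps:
-48899/(-20801) - 5870/(-36014) = -48899*(-1/20801) - 5870*(-1/36014) = 48899/20801 + 2935/18007 = 85597748/34051237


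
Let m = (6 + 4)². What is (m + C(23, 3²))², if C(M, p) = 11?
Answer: 12321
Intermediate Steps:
m = 100 (m = 10² = 100)
(m + C(23, 3²))² = (100 + 11)² = 111² = 12321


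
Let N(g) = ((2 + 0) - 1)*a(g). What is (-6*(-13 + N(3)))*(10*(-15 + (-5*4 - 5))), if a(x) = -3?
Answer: -38400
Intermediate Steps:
N(g) = -3 (N(g) = ((2 + 0) - 1)*(-3) = (2 - 1)*(-3) = 1*(-3) = -3)
(-6*(-13 + N(3)))*(10*(-15 + (-5*4 - 5))) = (-6*(-13 - 3))*(10*(-15 + (-5*4 - 5))) = (-6*(-16))*(10*(-15 + (-20 - 5))) = 96*(10*(-15 - 25)) = 96*(10*(-40)) = 96*(-400) = -38400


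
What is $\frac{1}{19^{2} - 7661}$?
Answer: $- \frac{1}{7300} \approx -0.00013699$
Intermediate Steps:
$\frac{1}{19^{2} - 7661} = \frac{1}{361 - 7661} = \frac{1}{-7300} = - \frac{1}{7300}$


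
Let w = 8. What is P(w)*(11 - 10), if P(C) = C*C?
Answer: 64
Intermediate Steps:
P(C) = C²
P(w)*(11 - 10) = 8²*(11 - 10) = 64*1 = 64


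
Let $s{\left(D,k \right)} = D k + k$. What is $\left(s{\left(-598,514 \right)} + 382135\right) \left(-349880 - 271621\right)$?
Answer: $-46784730777$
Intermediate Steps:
$s{\left(D,k \right)} = k + D k$
$\left(s{\left(-598,514 \right)} + 382135\right) \left(-349880 - 271621\right) = \left(514 \left(1 - 598\right) + 382135\right) \left(-349880 - 271621\right) = \left(514 \left(-597\right) + 382135\right) \left(-621501\right) = \left(-306858 + 382135\right) \left(-621501\right) = 75277 \left(-621501\right) = -46784730777$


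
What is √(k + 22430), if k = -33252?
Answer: I*√10822 ≈ 104.03*I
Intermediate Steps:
√(k + 22430) = √(-33252 + 22430) = √(-10822) = I*√10822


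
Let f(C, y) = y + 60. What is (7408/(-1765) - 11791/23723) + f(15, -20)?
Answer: 1478292701/41871095 ≈ 35.306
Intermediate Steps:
f(C, y) = 60 + y
(7408/(-1765) - 11791/23723) + f(15, -20) = (7408/(-1765) - 11791/23723) + (60 - 20) = (7408*(-1/1765) - 11791*1/23723) + 40 = (-7408/1765 - 11791/23723) + 40 = -196551099/41871095 + 40 = 1478292701/41871095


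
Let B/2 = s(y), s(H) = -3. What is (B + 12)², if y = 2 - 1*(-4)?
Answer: 36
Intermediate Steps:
y = 6 (y = 2 + 4 = 6)
B = -6 (B = 2*(-3) = -6)
(B + 12)² = (-6 + 12)² = 6² = 36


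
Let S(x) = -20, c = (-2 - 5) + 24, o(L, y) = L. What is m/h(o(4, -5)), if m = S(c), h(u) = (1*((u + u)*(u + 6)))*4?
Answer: -1/16 ≈ -0.062500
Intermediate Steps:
c = 17 (c = -7 + 24 = 17)
h(u) = 8*u*(6 + u) (h(u) = (1*((2*u)*(6 + u)))*4 = (1*(2*u*(6 + u)))*4 = (2*u*(6 + u))*4 = 8*u*(6 + u))
m = -20
m/h(o(4, -5)) = -20*1/(32*(6 + 4)) = -20/(8*4*10) = -20/320 = -20*1/320 = -1/16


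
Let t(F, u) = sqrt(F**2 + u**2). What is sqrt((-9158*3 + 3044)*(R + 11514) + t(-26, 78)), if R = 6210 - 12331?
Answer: sqrt(-131750990 + 26*sqrt(10)) ≈ 11478.0*I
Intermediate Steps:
R = -6121
sqrt((-9158*3 + 3044)*(R + 11514) + t(-26, 78)) = sqrt((-9158*3 + 3044)*(-6121 + 11514) + sqrt((-26)**2 + 78**2)) = sqrt((-27474 + 3044)*5393 + sqrt(676 + 6084)) = sqrt(-24430*5393 + sqrt(6760)) = sqrt(-131750990 + 26*sqrt(10))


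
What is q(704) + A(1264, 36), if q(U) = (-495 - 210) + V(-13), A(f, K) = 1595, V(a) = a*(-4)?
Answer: 942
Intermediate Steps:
V(a) = -4*a
q(U) = -653 (q(U) = (-495 - 210) - 4*(-13) = -705 + 52 = -653)
q(704) + A(1264, 36) = -653 + 1595 = 942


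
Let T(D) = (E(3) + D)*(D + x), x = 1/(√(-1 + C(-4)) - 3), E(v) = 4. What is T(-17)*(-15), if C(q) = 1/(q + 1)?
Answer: -104520/31 - 390*I*√3/31 ≈ -3371.6 - 21.79*I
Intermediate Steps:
C(q) = 1/(1 + q)
x = 1/(-3 + 2*I*√3/3) (x = 1/(√(-1 + 1/(1 - 4)) - 3) = 1/(√(-1 + 1/(-3)) - 3) = 1/(√(-1 - ⅓) - 3) = 1/(√(-4/3) - 3) = 1/(2*I*√3/3 - 3) = 1/(-3 + 2*I*√3/3) ≈ -0.29032 - 0.11175*I)
T(D) = (4 + D)*(-9/31 + D - 2*I*√3/31) (T(D) = (4 + D)*(D + (-9/31 - 2*I*√3/31)) = (4 + D)*(-9/31 + D - 2*I*√3/31))
T(-17)*(-15) = (-36/31 + (-17)² + (115/31)*(-17) - 8*I*√3/31 - 2/31*I*(-17)*√3)*(-15) = (-36/31 + 289 - 1955/31 - 8*I*√3/31 + 34*I*√3/31)*(-15) = (6968/31 + 26*I*√3/31)*(-15) = -104520/31 - 390*I*√3/31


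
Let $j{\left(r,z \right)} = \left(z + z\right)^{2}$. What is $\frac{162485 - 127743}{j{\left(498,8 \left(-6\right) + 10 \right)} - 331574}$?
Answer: $- \frac{17371}{162899} \approx -0.10664$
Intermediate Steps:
$j{\left(r,z \right)} = 4 z^{2}$ ($j{\left(r,z \right)} = \left(2 z\right)^{2} = 4 z^{2}$)
$\frac{162485 - 127743}{j{\left(498,8 \left(-6\right) + 10 \right)} - 331574} = \frac{162485 - 127743}{4 \left(8 \left(-6\right) + 10\right)^{2} - 331574} = \frac{34742}{4 \left(-48 + 10\right)^{2} - 331574} = \frac{34742}{4 \left(-38\right)^{2} - 331574} = \frac{34742}{4 \cdot 1444 - 331574} = \frac{34742}{5776 - 331574} = \frac{34742}{-325798} = 34742 \left(- \frac{1}{325798}\right) = - \frac{17371}{162899}$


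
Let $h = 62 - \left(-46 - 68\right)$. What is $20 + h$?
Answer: $196$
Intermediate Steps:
$h = 176$ ($h = 62 - \left(-46 - 68\right) = 62 - -114 = 62 + 114 = 176$)
$20 + h = 20 + 176 = 196$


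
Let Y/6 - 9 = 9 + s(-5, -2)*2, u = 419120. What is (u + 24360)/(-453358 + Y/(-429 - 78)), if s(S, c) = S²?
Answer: -37474060/38308819 ≈ -0.97821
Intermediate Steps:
Y = 408 (Y = 54 + 6*(9 + (-5)²*2) = 54 + 6*(9 + 25*2) = 54 + 6*(9 + 50) = 54 + 6*59 = 54 + 354 = 408)
(u + 24360)/(-453358 + Y/(-429 - 78)) = (419120 + 24360)/(-453358 + 408/(-429 - 78)) = 443480/(-453358 + 408/(-507)) = 443480/(-453358 + 408*(-1/507)) = 443480/(-453358 - 136/169) = 443480/(-76617638/169) = 443480*(-169/76617638) = -37474060/38308819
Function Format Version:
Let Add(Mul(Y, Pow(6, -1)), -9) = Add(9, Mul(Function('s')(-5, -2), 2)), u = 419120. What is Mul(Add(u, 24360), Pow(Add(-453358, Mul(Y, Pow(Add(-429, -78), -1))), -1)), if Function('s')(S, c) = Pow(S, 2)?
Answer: Rational(-37474060, 38308819) ≈ -0.97821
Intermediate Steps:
Y = 408 (Y = Add(54, Mul(6, Add(9, Mul(Pow(-5, 2), 2)))) = Add(54, Mul(6, Add(9, Mul(25, 2)))) = Add(54, Mul(6, Add(9, 50))) = Add(54, Mul(6, 59)) = Add(54, 354) = 408)
Mul(Add(u, 24360), Pow(Add(-453358, Mul(Y, Pow(Add(-429, -78), -1))), -1)) = Mul(Add(419120, 24360), Pow(Add(-453358, Mul(408, Pow(Add(-429, -78), -1))), -1)) = Mul(443480, Pow(Add(-453358, Mul(408, Pow(-507, -1))), -1)) = Mul(443480, Pow(Add(-453358, Mul(408, Rational(-1, 507))), -1)) = Mul(443480, Pow(Add(-453358, Rational(-136, 169)), -1)) = Mul(443480, Pow(Rational(-76617638, 169), -1)) = Mul(443480, Rational(-169, 76617638)) = Rational(-37474060, 38308819)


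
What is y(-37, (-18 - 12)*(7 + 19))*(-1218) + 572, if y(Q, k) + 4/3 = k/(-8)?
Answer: -116559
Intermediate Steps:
y(Q, k) = -4/3 - k/8 (y(Q, k) = -4/3 + k/(-8) = -4/3 + k*(-1/8) = -4/3 - k/8)
y(-37, (-18 - 12)*(7 + 19))*(-1218) + 572 = (-4/3 - (-18 - 12)*(7 + 19)/8)*(-1218) + 572 = (-4/3 - (-15)*26/4)*(-1218) + 572 = (-4/3 - 1/8*(-780))*(-1218) + 572 = (-4/3 + 195/2)*(-1218) + 572 = (577/6)*(-1218) + 572 = -117131 + 572 = -116559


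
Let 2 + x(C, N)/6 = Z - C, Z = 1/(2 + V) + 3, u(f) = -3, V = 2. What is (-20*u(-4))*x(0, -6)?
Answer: 450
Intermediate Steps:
Z = 13/4 (Z = 1/(2 + 2) + 3 = 1/4 + 3 = ¼ + 3 = 13/4 ≈ 3.2500)
x(C, N) = 15/2 - 6*C (x(C, N) = -12 + 6*(13/4 - C) = -12 + (39/2 - 6*C) = 15/2 - 6*C)
(-20*u(-4))*x(0, -6) = (-20*(-3))*(15/2 - 6*0) = 60*(15/2 + 0) = 60*(15/2) = 450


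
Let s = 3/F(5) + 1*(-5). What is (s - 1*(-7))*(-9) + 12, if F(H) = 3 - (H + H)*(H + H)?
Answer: -555/97 ≈ -5.7216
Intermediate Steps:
F(H) = 3 - 4*H² (F(H) = 3 - 2*H*2*H = 3 - 4*H²)
s = -488/97 (s = 3/(3 - 4*5²) + 1*(-5) = 3/(3 - 4*25) - 5 = 3/(3 - 100) - 5 = 3/(-97) - 5 = 3*(-1/97) - 5 = -3/97 - 5 = -488/97 ≈ -5.0309)
(s - 1*(-7))*(-9) + 12 = (-488/97 - 1*(-7))*(-9) + 12 = (-488/97 + 7)*(-9) + 12 = (191/97)*(-9) + 12 = -1719/97 + 12 = -555/97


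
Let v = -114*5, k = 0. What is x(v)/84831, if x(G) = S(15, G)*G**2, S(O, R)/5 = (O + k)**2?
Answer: 121837500/28277 ≈ 4308.7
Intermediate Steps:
v = -570
S(O, R) = 5*O**2 (S(O, R) = 5*(O + 0)**2 = 5*O**2)
x(G) = 1125*G**2 (x(G) = (5*15**2)*G**2 = (5*225)*G**2 = 1125*G**2)
x(v)/84831 = (1125*(-570)**2)/84831 = (1125*324900)*(1/84831) = 365512500*(1/84831) = 121837500/28277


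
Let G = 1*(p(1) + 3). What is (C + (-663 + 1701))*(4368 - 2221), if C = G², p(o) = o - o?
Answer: 2247909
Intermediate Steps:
p(o) = 0
G = 3 (G = 1*(0 + 3) = 1*3 = 3)
C = 9 (C = 3² = 9)
(C + (-663 + 1701))*(4368 - 2221) = (9 + (-663 + 1701))*(4368 - 2221) = (9 + 1038)*2147 = 1047*2147 = 2247909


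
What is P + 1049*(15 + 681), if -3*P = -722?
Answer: 2191034/3 ≈ 7.3035e+5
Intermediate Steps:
P = 722/3 (P = -⅓*(-722) = 722/3 ≈ 240.67)
P + 1049*(15 + 681) = 722/3 + 1049*(15 + 681) = 722/3 + 1049*696 = 722/3 + 730104 = 2191034/3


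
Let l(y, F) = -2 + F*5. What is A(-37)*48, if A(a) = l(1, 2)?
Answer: 384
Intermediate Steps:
l(y, F) = -2 + 5*F
A(a) = 8 (A(a) = -2 + 5*2 = -2 + 10 = 8)
A(-37)*48 = 8*48 = 384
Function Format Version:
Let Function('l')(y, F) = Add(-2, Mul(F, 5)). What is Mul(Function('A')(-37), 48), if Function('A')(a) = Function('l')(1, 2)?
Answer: 384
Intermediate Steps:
Function('l')(y, F) = Add(-2, Mul(5, F))
Function('A')(a) = 8 (Function('A')(a) = Add(-2, Mul(5, 2)) = Add(-2, 10) = 8)
Mul(Function('A')(-37), 48) = Mul(8, 48) = 384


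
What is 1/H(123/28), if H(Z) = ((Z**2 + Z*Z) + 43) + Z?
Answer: 392/33707 ≈ 0.011630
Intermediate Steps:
H(Z) = 43 + Z + 2*Z**2 (H(Z) = ((Z**2 + Z**2) + 43) + Z = (2*Z**2 + 43) + Z = (43 + 2*Z**2) + Z = 43 + Z + 2*Z**2)
1/H(123/28) = 1/(43 + 123/28 + 2*(123/28)**2) = 1/(43 + 123/28 + 2*(15129/784)) = 1/(43 + 123/28 + 15129/392) = 1/(33707/392) = 392/33707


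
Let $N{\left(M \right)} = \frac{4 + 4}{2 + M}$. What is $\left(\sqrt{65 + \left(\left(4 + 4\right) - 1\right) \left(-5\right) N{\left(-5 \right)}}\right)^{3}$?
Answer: $\frac{2375 \sqrt{57}}{9} \approx 1992.3$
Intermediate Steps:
$N{\left(M \right)} = \frac{8}{2 + M}$
$\left(\sqrt{65 + \left(\left(4 + 4\right) - 1\right) \left(-5\right) N{\left(-5 \right)}}\right)^{3} = \left(\sqrt{65 + \left(\left(4 + 4\right) - 1\right) \left(-5\right) \frac{8}{2 - 5}}\right)^{3} = \left(\sqrt{65 + \left(8 - 1\right) \left(-5\right) \frac{8}{-3}}\right)^{3} = \left(\sqrt{65 + 7 \left(-5\right) 8 \left(- \frac{1}{3}\right)}\right)^{3} = \left(\sqrt{65 - - \frac{280}{3}}\right)^{3} = \left(\sqrt{65 + \frac{280}{3}}\right)^{3} = \left(\sqrt{\frac{475}{3}}\right)^{3} = \left(\frac{5 \sqrt{57}}{3}\right)^{3} = \frac{2375 \sqrt{57}}{9}$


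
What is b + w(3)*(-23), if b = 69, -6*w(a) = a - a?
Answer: 69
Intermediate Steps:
w(a) = 0 (w(a) = -(a - a)/6 = -⅙*0 = 0)
b + w(3)*(-23) = 69 + 0*(-23) = 69 + 0 = 69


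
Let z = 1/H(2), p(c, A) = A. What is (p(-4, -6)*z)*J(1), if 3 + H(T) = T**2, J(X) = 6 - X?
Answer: -30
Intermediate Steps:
H(T) = -3 + T**2
z = 1 (z = 1/(-3 + 2**2) = 1/(-3 + 4) = 1/1 = 1)
(p(-4, -6)*z)*J(1) = (-6*1)*(6 - 1*1) = -6*(6 - 1) = -6*5 = -30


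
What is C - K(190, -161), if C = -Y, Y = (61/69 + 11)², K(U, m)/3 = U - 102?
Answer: -1929304/4761 ≈ -405.23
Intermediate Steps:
K(U, m) = -306 + 3*U (K(U, m) = 3*(U - 102) = 3*(-102 + U) = -306 + 3*U)
Y = 672400/4761 (Y = (61*(1/69) + 11)² = (61/69 + 11)² = (820/69)² = 672400/4761 ≈ 141.23)
C = -672400/4761 (C = -1*672400/4761 = -672400/4761 ≈ -141.23)
C - K(190, -161) = -672400/4761 - (-306 + 3*190) = -672400/4761 - (-306 + 570) = -672400/4761 - 1*264 = -672400/4761 - 264 = -1929304/4761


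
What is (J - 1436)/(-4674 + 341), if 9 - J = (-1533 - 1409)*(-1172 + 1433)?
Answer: -766435/4333 ≈ -176.88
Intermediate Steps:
J = 767871 (J = 9 - (-1533 - 1409)*(-1172 + 1433) = 9 - (-2942)*261 = 9 - 1*(-767862) = 9 + 767862 = 767871)
(J - 1436)/(-4674 + 341) = (767871 - 1436)/(-4674 + 341) = 766435/(-4333) = 766435*(-1/4333) = -766435/4333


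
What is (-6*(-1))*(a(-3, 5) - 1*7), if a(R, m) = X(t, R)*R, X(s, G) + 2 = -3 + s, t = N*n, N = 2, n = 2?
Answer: -24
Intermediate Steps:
t = 4 (t = 2*2 = 4)
X(s, G) = -5 + s (X(s, G) = -2 + (-3 + s) = -5 + s)
a(R, m) = -R (a(R, m) = (-5 + 4)*R = -R)
(-6*(-1))*(a(-3, 5) - 1*7) = (-6*(-1))*(-1*(-3) - 1*7) = 6*(3 - 7) = 6*(-4) = -24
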